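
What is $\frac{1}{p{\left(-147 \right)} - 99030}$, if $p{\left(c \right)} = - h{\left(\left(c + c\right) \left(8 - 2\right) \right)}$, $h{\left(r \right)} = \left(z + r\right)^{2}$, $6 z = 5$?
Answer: $- \frac{36}{115480321} \approx -3.1174 \cdot 10^{-7}$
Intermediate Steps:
$z = \frac{5}{6}$ ($z = \frac{1}{6} \cdot 5 = \frac{5}{6} \approx 0.83333$)
$h{\left(r \right)} = \left(\frac{5}{6} + r\right)^{2}$
$p{\left(c \right)} = - \frac{\left(5 + 72 c\right)^{2}}{36}$ ($p{\left(c \right)} = - \frac{\left(5 + 6 \left(c + c\right) \left(8 - 2\right)\right)^{2}}{36} = - \frac{\left(5 + 6 \cdot 2 c 6\right)^{2}}{36} = - \frac{\left(5 + 6 \cdot 12 c\right)^{2}}{36} = - \frac{\left(5 + 72 c\right)^{2}}{36}$)
$\frac{1}{p{\left(-147 \right)} - 99030} = \frac{1}{- \frac{\left(5 + 72 \left(-147\right)\right)^{2}}{36} - 99030} = \frac{1}{- \frac{\left(5 - 10584\right)^{2}}{36} - 99030} = \frac{1}{- \frac{\left(-10579\right)^{2}}{36} - 99030} = \frac{1}{\left(- \frac{1}{36}\right) 111915241 - 99030} = \frac{1}{- \frac{111915241}{36} - 99030} = \frac{1}{- \frac{115480321}{36}} = - \frac{36}{115480321}$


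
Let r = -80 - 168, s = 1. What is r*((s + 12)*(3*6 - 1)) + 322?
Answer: -54486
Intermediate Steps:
r = -248
r*((s + 12)*(3*6 - 1)) + 322 = -248*(1 + 12)*(3*6 - 1) + 322 = -3224*(18 - 1) + 322 = -3224*17 + 322 = -248*221 + 322 = -54808 + 322 = -54486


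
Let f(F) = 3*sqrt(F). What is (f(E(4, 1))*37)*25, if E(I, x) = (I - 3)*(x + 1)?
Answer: 2775*sqrt(2) ≈ 3924.4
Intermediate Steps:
E(I, x) = (1 + x)*(-3 + I) (E(I, x) = (-3 + I)*(1 + x) = (1 + x)*(-3 + I))
(f(E(4, 1))*37)*25 = ((3*sqrt(-3 + 4 - 3*1 + 4*1))*37)*25 = ((3*sqrt(-3 + 4 - 3 + 4))*37)*25 = ((3*sqrt(2))*37)*25 = (111*sqrt(2))*25 = 2775*sqrt(2)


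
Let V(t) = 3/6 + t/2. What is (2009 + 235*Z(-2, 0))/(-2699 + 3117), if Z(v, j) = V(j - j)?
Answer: 4253/836 ≈ 5.0873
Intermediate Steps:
V(t) = 1/2 + t/2 (V(t) = 3*(1/6) + t*(1/2) = 1/2 + t/2)
Z(v, j) = 1/2 (Z(v, j) = 1/2 + (j - j)/2 = 1/2 + (1/2)*0 = 1/2 + 0 = 1/2)
(2009 + 235*Z(-2, 0))/(-2699 + 3117) = (2009 + 235*(1/2))/(-2699 + 3117) = (2009 + 235/2)/418 = (4253/2)*(1/418) = 4253/836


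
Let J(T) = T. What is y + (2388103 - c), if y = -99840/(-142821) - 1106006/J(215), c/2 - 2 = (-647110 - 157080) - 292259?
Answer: 46836171226043/10235505 ≈ 4.5759e+6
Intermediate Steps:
c = -2192894 (c = 4 + 2*((-647110 - 157080) - 292259) = 4 + 2*(-804190 - 292259) = 4 + 2*(-1096449) = 4 - 2192898 = -2192894)
y = -52646472442/10235505 (y = -99840/(-142821) - 1106006/215 = -99840*(-1/142821) - 1106006*1/215 = 33280/47607 - 1106006/215 = -52646472442/10235505 ≈ -5143.5)
y + (2388103 - c) = -52646472442/10235505 + (2388103 - 1*(-2192894)) = -52646472442/10235505 + (2388103 + 2192894) = -52646472442/10235505 + 4580997 = 46836171226043/10235505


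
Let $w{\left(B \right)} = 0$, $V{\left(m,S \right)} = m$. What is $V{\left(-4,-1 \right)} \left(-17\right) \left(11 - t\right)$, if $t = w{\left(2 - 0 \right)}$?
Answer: $748$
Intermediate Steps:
$t = 0$
$V{\left(-4,-1 \right)} \left(-17\right) \left(11 - t\right) = \left(-4\right) \left(-17\right) \left(11 - 0\right) = 68 \left(11 + 0\right) = 68 \cdot 11 = 748$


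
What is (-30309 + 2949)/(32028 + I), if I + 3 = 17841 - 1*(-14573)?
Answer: -27360/64439 ≈ -0.42459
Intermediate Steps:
I = 32411 (I = -3 + (17841 - 1*(-14573)) = -3 + (17841 + 14573) = -3 + 32414 = 32411)
(-30309 + 2949)/(32028 + I) = (-30309 + 2949)/(32028 + 32411) = -27360/64439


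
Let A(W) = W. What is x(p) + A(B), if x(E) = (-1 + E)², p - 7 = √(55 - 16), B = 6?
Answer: 81 + 12*√39 ≈ 155.94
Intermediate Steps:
p = 7 + √39 (p = 7 + √(55 - 16) = 7 + √39 ≈ 13.245)
x(p) + A(B) = (-1 + (7 + √39))² + 6 = (6 + √39)² + 6 = 6 + (6 + √39)²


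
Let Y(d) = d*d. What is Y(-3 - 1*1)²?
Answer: 256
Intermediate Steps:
Y(d) = d²
Y(-3 - 1*1)² = ((-3 - 1*1)²)² = ((-3 - 1)²)² = ((-4)²)² = 16² = 256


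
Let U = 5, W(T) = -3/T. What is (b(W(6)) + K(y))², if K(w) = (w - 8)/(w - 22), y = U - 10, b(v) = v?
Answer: 1/2916 ≈ 0.00034294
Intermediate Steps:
y = -5 (y = 5 - 10 = -5)
K(w) = (-8 + w)/(-22 + w)
(b(W(6)) + K(y))² = (-3/6 + (-8 - 5)/(-22 - 5))² = (-3*⅙ - 13/(-27))² = (-½ - 1/27*(-13))² = (-½ + 13/27)² = (-1/54)² = 1/2916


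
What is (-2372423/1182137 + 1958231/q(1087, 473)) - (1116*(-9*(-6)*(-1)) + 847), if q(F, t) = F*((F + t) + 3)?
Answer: 119333068639241233/2008428302397 ≈ 59416.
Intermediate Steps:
q(F, t) = F*(3 + F + t)
(-2372423/1182137 + 1958231/q(1087, 473)) - (1116*(-9*(-6)*(-1)) + 847) = (-2372423/1182137 + 1958231/((1087*(3 + 1087 + 473)))) - (1116*(-9*(-6)*(-1)) + 847) = (-2372423*1/1182137 + 1958231/((1087*1563))) - (1116*(54*(-1)) + 847) = (-2372423/1182137 + 1958231/1698981) - (1116*(-54) + 847) = (-2372423/1182137 + 1958231*(1/1698981)) - (-60264 + 847) = (-2372423/1182137 + 1958231/1698981) - 1*(-59417) = -1715804281316/2008428302397 + 59417 = 119333068639241233/2008428302397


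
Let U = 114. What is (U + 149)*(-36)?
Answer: -9468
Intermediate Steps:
(U + 149)*(-36) = (114 + 149)*(-36) = 263*(-36) = -9468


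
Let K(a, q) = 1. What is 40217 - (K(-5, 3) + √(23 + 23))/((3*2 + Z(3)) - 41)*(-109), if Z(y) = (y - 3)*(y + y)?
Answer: 1407486/35 - 109*√46/35 ≈ 40193.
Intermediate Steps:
Z(y) = 2*y*(-3 + y) (Z(y) = (-3 + y)*(2*y) = 2*y*(-3 + y))
40217 - (K(-5, 3) + √(23 + 23))/((3*2 + Z(3)) - 41)*(-109) = 40217 - (1 + √(23 + 23))/((3*2 + 2*3*(-3 + 3)) - 41)*(-109) = 40217 - (1 + √46)/((6 + 2*3*0) - 41)*(-109) = 40217 - (1 + √46)/((6 + 0) - 41)*(-109) = 40217 - (1 + √46)/(6 - 41)*(-109) = 40217 - (1 + √46)/(-35)*(-109) = 40217 - (1 + √46)*(-1/35)*(-109) = 40217 - (-1/35 - √46/35)*(-109) = 40217 - (109/35 + 109*√46/35) = 40217 + (-109/35 - 109*√46/35) = 1407486/35 - 109*√46/35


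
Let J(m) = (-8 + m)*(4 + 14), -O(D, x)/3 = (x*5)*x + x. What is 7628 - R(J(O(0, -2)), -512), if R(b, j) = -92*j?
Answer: -39476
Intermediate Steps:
O(D, x) = -15*x² - 3*x (O(D, x) = -3*((x*5)*x + x) = -3*((5*x)*x + x) = -3*(5*x² + x) = -3*(x + 5*x²) = -15*x² - 3*x)
J(m) = -144 + 18*m (J(m) = (-8 + m)*18 = -144 + 18*m)
7628 - R(J(O(0, -2)), -512) = 7628 - (-92)*(-512) = 7628 - 1*47104 = 7628 - 47104 = -39476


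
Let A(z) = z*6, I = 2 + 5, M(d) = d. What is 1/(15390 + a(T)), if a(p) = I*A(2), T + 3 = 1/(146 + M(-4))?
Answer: 1/15474 ≈ 6.4624e-5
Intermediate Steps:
I = 7
T = -425/142 (T = -3 + 1/(146 - 4) = -3 + 1/142 = -425/142 ≈ -2.9930)
A(z) = 6*z
a(p) = 84 (a(p) = 7*(6*2) = 7*12 = 84)
1/(15390 + a(T)) = 1/(15390 + 84) = 1/15474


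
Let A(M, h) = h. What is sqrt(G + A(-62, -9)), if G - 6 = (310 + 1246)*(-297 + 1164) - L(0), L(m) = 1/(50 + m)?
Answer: sqrt(134904898)/10 ≈ 1161.5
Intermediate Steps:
G = 67452899/50 (G = 6 + ((310 + 1246)*(-297 + 1164) - 1/(50 + 0)) = 6 + (1556*867 - 1/50) = 6 + (1349052 - 1*1/50) = 6 + (1349052 - 1/50) = 6 + 67452599/50 = 67452899/50 ≈ 1.3491e+6)
sqrt(G + A(-62, -9)) = sqrt(67452899/50 - 9) = sqrt(67452449/50) = sqrt(134904898)/10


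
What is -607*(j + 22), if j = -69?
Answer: 28529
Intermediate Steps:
-607*(j + 22) = -607*(-69 + 22) = -607*(-47) = 28529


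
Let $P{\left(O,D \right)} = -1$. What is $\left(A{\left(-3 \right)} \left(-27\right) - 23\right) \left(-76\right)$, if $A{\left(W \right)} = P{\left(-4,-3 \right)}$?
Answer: $-304$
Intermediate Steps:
$A{\left(W \right)} = -1$
$\left(A{\left(-3 \right)} \left(-27\right) - 23\right) \left(-76\right) = \left(\left(-1\right) \left(-27\right) - 23\right) \left(-76\right) = \left(27 - 23\right) \left(-76\right) = 4 \left(-76\right) = -304$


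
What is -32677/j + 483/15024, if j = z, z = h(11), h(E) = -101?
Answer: 163662677/505808 ≈ 323.57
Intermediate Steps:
z = -101
j = -101
-32677/j + 483/15024 = -32677/(-101) + 483/15024 = -32677*(-1/101) + 483*(1/15024) = 32677/101 + 161/5008 = 163662677/505808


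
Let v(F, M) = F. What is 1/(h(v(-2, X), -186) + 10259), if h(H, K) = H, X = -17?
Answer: 1/10257 ≈ 9.7494e-5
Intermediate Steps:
1/(h(v(-2, X), -186) + 10259) = 1/(-2 + 10259) = 1/10257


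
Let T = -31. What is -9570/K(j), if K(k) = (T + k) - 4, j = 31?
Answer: 4785/2 ≈ 2392.5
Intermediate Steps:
K(k) = -35 + k (K(k) = (-31 + k) - 4 = -35 + k)
-9570/K(j) = -9570/(-35 + 31) = -9570/(-4) = -9570*(-¼) = 4785/2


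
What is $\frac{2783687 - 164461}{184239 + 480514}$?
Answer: $\frac{137854}{34987} \approx 3.9401$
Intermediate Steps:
$\frac{2783687 - 164461}{184239 + 480514} = \frac{2619226}{664753} = 2619226 \cdot \frac{1}{664753} = \frac{137854}{34987}$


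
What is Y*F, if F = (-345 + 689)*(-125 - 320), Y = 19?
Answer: -2908520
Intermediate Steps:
F = -153080 (F = 344*(-445) = -153080)
Y*F = 19*(-153080) = -2908520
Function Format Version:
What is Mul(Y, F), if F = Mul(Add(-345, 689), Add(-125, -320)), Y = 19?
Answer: -2908520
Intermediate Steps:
F = -153080 (F = Mul(344, -445) = -153080)
Mul(Y, F) = Mul(19, -153080) = -2908520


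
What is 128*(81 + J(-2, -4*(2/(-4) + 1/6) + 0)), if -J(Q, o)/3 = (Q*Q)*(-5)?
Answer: 18048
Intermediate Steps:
J(Q, o) = 15*Q**2 (J(Q, o) = -3*Q*Q*(-5) = -3*Q**2*(-5) = -(-15)*Q**2 = 15*Q**2)
128*(81 + J(-2, -4*(2/(-4) + 1/6) + 0)) = 128*(81 + 15*(-2)**2) = 128*(81 + 15*4) = 128*(81 + 60) = 128*141 = 18048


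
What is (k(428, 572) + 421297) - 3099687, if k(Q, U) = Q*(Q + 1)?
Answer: -2494778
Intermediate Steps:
k(Q, U) = Q*(1 + Q)
(k(428, 572) + 421297) - 3099687 = (428*(1 + 428) + 421297) - 3099687 = (428*429 + 421297) - 3099687 = (183612 + 421297) - 3099687 = 604909 - 3099687 = -2494778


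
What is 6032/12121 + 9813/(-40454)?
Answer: 125075155/490342934 ≈ 0.25508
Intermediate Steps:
6032/12121 + 9813/(-40454) = 6032*(1/12121) + 9813*(-1/40454) = 6032/12121 - 9813/40454 = 125075155/490342934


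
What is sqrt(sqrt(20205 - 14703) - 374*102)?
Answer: sqrt(-38148 + sqrt(5502)) ≈ 195.13*I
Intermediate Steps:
sqrt(sqrt(20205 - 14703) - 374*102) = sqrt(sqrt(5502) - 38148) = sqrt(-38148 + sqrt(5502))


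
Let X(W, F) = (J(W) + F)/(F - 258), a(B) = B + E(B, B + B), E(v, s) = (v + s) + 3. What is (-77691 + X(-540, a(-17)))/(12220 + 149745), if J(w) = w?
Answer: -25093588/52314695 ≈ -0.47967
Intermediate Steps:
E(v, s) = 3 + s + v (E(v, s) = (s + v) + 3 = 3 + s + v)
a(B) = 3 + 4*B (a(B) = B + (3 + (B + B) + B) = B + (3 + 2*B + B) = B + (3 + 3*B) = 3 + 4*B)
X(W, F) = (F + W)/(-258 + F) (X(W, F) = (W + F)/(F - 258) = (F + W)/(-258 + F))
(-77691 + X(-540, a(-17)))/(12220 + 149745) = (-77691 + ((3 + 4*(-17)) - 540)/(-258 + (3 + 4*(-17))))/(12220 + 149745) = (-77691 + ((3 - 68) - 540)/(-258 + (3 - 68)))/161965 = (-77691 + (-65 - 540)/(-258 - 65))*(1/161965) = (-77691 - 605/(-323))*(1/161965) = (-77691 - 1/323*(-605))*(1/161965) = (-77691 + 605/323)*(1/161965) = -25093588/323*1/161965 = -25093588/52314695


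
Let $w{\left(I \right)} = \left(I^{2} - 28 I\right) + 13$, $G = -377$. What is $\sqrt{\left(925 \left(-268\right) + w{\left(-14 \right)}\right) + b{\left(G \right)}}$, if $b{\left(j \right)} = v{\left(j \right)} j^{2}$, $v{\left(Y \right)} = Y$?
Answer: $2 i \sqrt{13457483} \approx 7336.9 i$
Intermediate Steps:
$w{\left(I \right)} = 13 + I^{2} - 28 I$
$b{\left(j \right)} = j^{3}$ ($b{\left(j \right)} = j j^{2} = j^{3}$)
$\sqrt{\left(925 \left(-268\right) + w{\left(-14 \right)}\right) + b{\left(G \right)}} = \sqrt{\left(925 \left(-268\right) + \left(13 + \left(-14\right)^{2} - -392\right)\right) + \left(-377\right)^{3}} = \sqrt{\left(-247900 + \left(13 + 196 + 392\right)\right) - 53582633} = \sqrt{\left(-247900 + 601\right) - 53582633} = \sqrt{-247299 - 53582633} = \sqrt{-53829932} = 2 i \sqrt{13457483}$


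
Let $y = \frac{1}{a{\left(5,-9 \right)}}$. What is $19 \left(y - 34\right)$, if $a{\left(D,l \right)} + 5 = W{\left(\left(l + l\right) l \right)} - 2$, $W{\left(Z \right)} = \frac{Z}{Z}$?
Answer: $- \frac{3895}{6} \approx -649.17$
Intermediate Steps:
$W{\left(Z \right)} = 1$
$a{\left(D,l \right)} = -6$ ($a{\left(D,l \right)} = -5 + \left(1 - 2\right) = -5 - 1 = -6$)
$y = - \frac{1}{6}$ ($y = \frac{1}{-6} = - \frac{1}{6} \approx -0.16667$)
$19 \left(y - 34\right) = 19 \left(- \frac{1}{6} - 34\right) = 19 \left(- \frac{205}{6}\right) = - \frac{3895}{6}$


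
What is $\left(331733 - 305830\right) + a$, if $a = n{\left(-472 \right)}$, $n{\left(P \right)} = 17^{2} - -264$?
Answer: $26456$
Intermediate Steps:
$n{\left(P \right)} = 553$ ($n{\left(P \right)} = 289 + 264 = 553$)
$a = 553$
$\left(331733 - 305830\right) + a = \left(331733 - 305830\right) + 553 = 25903 + 553 = 26456$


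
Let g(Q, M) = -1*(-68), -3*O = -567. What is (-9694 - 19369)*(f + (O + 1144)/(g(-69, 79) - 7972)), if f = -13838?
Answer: 3178820408755/7904 ≈ 4.0218e+8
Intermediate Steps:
O = 189 (O = -⅓*(-567) = 189)
g(Q, M) = 68
(-9694 - 19369)*(f + (O + 1144)/(g(-69, 79) - 7972)) = (-9694 - 19369)*(-13838 + (189 + 1144)/(68 - 7972)) = -29063*(-13838 + 1333/(-7904)) = -29063*(-13838 + 1333*(-1/7904)) = -29063*(-13838 - 1333/7904) = -29063*(-109376885/7904) = 3178820408755/7904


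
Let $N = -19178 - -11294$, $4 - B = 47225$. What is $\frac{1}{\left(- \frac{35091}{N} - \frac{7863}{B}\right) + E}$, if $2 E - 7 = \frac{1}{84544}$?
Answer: $\frac{1748606474112}{14194197740215} \approx 0.12319$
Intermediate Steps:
$B = -47221$ ($B = 4 - 47225 = -47221$)
$N = -7884$ ($N = -19178 + 11294 = -7884$)
$E = \frac{591809}{169088}$ ($E = \frac{7}{2} + \frac{1}{2 \cdot 84544} = \frac{7}{2} + \frac{1}{2} \cdot \frac{1}{84544} = \frac{7}{2} + \frac{1}{169088} = \frac{591809}{169088} \approx 3.5$)
$\frac{1}{\left(- \frac{35091}{N} - \frac{7863}{B}\right) + E} = \frac{1}{\left(- \frac{35091}{-7884} - \frac{7863}{-47221}\right) + \frac{591809}{169088}} = \frac{1}{\left(\left(-35091\right) \left(- \frac{1}{7884}\right) - - \frac{7863}{47221}\right) + \frac{591809}{169088}} = \frac{1}{\left(\frac{3899}{876} + \frac{7863}{47221}\right) + \frac{591809}{169088}} = \frac{1}{\frac{191002667}{41365596} + \frac{591809}{169088}} = \frac{1}{\frac{14194197740215}{1748606474112}} = \frac{1748606474112}{14194197740215}$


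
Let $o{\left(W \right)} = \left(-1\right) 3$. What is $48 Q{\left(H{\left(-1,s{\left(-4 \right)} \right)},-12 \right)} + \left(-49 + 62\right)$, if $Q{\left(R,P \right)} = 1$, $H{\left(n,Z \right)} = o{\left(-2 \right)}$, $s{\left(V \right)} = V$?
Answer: $61$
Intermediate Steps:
$o{\left(W \right)} = -3$
$H{\left(n,Z \right)} = -3$
$48 Q{\left(H{\left(-1,s{\left(-4 \right)} \right)},-12 \right)} + \left(-49 + 62\right) = 48 \cdot 1 + \left(-49 + 62\right) = 48 + 13 = 61$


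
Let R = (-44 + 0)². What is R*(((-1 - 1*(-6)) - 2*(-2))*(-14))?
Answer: -243936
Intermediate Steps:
R = 1936 (R = (-44)² = 1936)
R*(((-1 - 1*(-6)) - 2*(-2))*(-14)) = 1936*(((-1 - 1*(-6)) - 2*(-2))*(-14)) = 1936*(((-1 + 6) + 4)*(-14)) = 1936*((5 + 4)*(-14)) = 1936*(9*(-14)) = 1936*(-126) = -243936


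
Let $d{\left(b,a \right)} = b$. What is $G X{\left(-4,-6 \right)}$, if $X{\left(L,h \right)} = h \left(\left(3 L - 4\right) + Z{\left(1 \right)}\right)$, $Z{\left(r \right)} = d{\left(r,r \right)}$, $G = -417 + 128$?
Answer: $-26010$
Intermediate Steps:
$G = -289$
$Z{\left(r \right)} = r$
$X{\left(L,h \right)} = h \left(-3 + 3 L\right)$ ($X{\left(L,h \right)} = h \left(\left(3 L - 4\right) + 1\right) = h \left(\left(-4 + 3 L\right) + 1\right) = h \left(-3 + 3 L\right)$)
$G X{\left(-4,-6 \right)} = - 289 \cdot 3 \left(-6\right) \left(-1 - 4\right) = - 289 \cdot 3 \left(-6\right) \left(-5\right) = \left(-289\right) 90 = -26010$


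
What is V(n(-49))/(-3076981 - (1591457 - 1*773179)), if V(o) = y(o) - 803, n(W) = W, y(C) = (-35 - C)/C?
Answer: 5623/27266813 ≈ 0.00020622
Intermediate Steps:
y(C) = (-35 - C)/C
V(o) = -803 + (-35 - o)/o (V(o) = (-35 - o)/o - 803 = -803 + (-35 - o)/o)
V(n(-49))/(-3076981 - (1591457 - 1*773179)) = (-804 - 35/(-49))/(-3076981 - (1591457 - 1*773179)) = (-804 - 35*(-1/49))/(-3076981 - (1591457 - 773179)) = (-804 + 5/7)/(-3076981 - 1*818278) = -5623/(7*(-3076981 - 818278)) = -5623/7/(-3895259) = -5623/7*(-1/3895259) = 5623/27266813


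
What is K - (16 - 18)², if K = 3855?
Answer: 3851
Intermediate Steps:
K - (16 - 18)² = 3855 - (16 - 18)² = 3855 - 1*(-2)² = 3855 - 1*4 = 3855 - 4 = 3851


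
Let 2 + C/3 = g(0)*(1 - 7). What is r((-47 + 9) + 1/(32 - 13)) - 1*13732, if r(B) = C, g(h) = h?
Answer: -13738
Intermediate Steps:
C = -6 (C = -6 + 3*(0*(1 - 7)) = -6 + 3*(0*(-6)) = -6 + 3*0 = -6 + 0 = -6)
r(B) = -6
r((-47 + 9) + 1/(32 - 13)) - 1*13732 = -6 - 1*13732 = -6 - 13732 = -13738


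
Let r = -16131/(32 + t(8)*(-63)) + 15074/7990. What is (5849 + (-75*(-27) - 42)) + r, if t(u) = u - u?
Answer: 937040719/127840 ≈ 7329.8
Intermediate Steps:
t(u) = 0
r = -64202161/127840 (r = -16131/(32 + 0*(-63)) + 15074/7990 = -16131/(32 + 0) + 15074*(1/7990) = -16131/32 + 7537/3995 = -64202161/127840 ≈ -502.21)
(5849 + (-75*(-27) - 42)) + r = (5849 + (-75*(-27) - 42)) - 64202161/127840 = (5849 + (2025 - 42)) - 64202161/127840 = (5849 + 1983) - 64202161/127840 = 7832 - 64202161/127840 = 937040719/127840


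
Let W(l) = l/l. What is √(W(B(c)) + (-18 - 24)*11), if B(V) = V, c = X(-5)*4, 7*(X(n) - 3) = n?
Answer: I*√461 ≈ 21.471*I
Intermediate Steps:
X(n) = 3 + n/7
c = 64/7 (c = (3 + (⅐)*(-5))*4 = (3 - 5/7)*4 = (16/7)*4 = 64/7 ≈ 9.1429)
W(l) = 1
√(W(B(c)) + (-18 - 24)*11) = √(1 + (-18 - 24)*11) = √(1 - 42*11) = √(1 - 462) = √(-461) = I*√461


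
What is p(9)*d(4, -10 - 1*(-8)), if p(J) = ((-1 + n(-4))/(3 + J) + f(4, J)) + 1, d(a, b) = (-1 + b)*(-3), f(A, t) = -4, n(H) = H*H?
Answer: -63/4 ≈ -15.750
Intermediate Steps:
n(H) = H²
d(a, b) = 3 - 3*b
p(J) = -3 + 15/(3 + J) (p(J) = ((-1 + (-4)²)/(3 + J) - 4) + 1 = ((-1 + 16)/(3 + J) - 4) + 1 = (15/(3 + J) - 4) + 1 = (-4 + 15/(3 + J)) + 1 = -3 + 15/(3 + J))
p(9)*d(4, -10 - 1*(-8)) = (3*(2 - 1*9)/(3 + 9))*(3 - 3*(-10 - 1*(-8))) = (3*(2 - 9)/12)*(3 - 3*(-10 + 8)) = (3*(1/12)*(-7))*(3 - 3*(-2)) = -7*(3 + 6)/4 = -7/4*9 = -63/4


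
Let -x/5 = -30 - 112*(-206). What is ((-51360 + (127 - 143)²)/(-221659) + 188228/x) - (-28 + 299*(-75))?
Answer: 286676955933629/12768666695 ≈ 22452.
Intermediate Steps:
x = -115210 (x = -5*(-30 - 112*(-206)) = -5*(-30 + 23072) = -5*23042 = -115210)
((-51360 + (127 - 143)²)/(-221659) + 188228/x) - (-28 + 299*(-75)) = ((-51360 + (127 - 143)²)/(-221659) + 188228/(-115210)) - (-28 + 299*(-75)) = ((-51360 + (-16)²)*(-1/221659) + 188228*(-1/115210)) - (-28 - 22425) = ((-51360 + 256)*(-1/221659) - 94114/57605) - 1*(-22453) = (-51104*(-1/221659) - 94114/57605) + 22453 = (51104/221659 - 94114/57605) + 22453 = -17917369206/12768666695 + 22453 = 286676955933629/12768666695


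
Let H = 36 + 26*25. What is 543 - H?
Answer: -143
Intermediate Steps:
H = 686 (H = 36 + 650 = 686)
543 - H = 543 - 1*686 = 543 - 686 = -143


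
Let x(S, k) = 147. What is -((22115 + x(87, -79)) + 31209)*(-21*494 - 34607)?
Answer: 2405179051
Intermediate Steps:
-((22115 + x(87, -79)) + 31209)*(-21*494 - 34607) = -((22115 + 147) + 31209)*(-21*494 - 34607) = -(22262 + 31209)*(-10374 - 34607) = -53471*(-44981) = -1*(-2405179051) = 2405179051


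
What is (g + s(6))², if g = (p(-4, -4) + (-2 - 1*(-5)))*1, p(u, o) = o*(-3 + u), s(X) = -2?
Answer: 841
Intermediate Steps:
g = 31 (g = (-4*(-3 - 4) + (-2 - 1*(-5)))*1 = (-4*(-7) + (-2 + 5))*1 = (28 + 3)*1 = 31*1 = 31)
(g + s(6))² = (31 - 2)² = 29² = 841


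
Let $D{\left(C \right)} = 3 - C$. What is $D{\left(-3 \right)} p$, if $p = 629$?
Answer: $3774$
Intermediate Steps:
$D{\left(-3 \right)} p = \left(3 - -3\right) 629 = \left(3 + 3\right) 629 = 6 \cdot 629 = 3774$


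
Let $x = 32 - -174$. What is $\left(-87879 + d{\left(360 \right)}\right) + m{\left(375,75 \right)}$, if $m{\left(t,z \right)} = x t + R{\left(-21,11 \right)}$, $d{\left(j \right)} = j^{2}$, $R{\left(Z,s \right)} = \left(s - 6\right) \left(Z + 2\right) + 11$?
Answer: $118887$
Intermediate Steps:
$x = 206$ ($x = 32 + 174 = 206$)
$R{\left(Z,s \right)} = 11 + \left(-6 + s\right) \left(2 + Z\right)$ ($R{\left(Z,s \right)} = \left(-6 + s\right) \left(2 + Z\right) + 11 = 11 + \left(-6 + s\right) \left(2 + Z\right)$)
$m{\left(t,z \right)} = -84 + 206 t$ ($m{\left(t,z \right)} = 206 t - 84 = -84 + 206 t$)
$\left(-87879 + d{\left(360 \right)}\right) + m{\left(375,75 \right)} = \left(-87879 + 360^{2}\right) + \left(-84 + 206 \cdot 375\right) = \left(-87879 + 129600\right) + \left(-84 + 77250\right) = 41721 + 77166 = 118887$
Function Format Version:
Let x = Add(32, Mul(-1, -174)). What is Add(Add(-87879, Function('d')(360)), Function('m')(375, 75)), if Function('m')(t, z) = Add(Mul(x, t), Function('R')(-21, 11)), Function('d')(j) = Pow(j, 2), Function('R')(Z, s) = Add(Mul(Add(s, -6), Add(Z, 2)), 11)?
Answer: 118887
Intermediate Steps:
x = 206 (x = Add(32, 174) = 206)
Function('R')(Z, s) = Add(11, Mul(Add(-6, s), Add(2, Z))) (Function('R')(Z, s) = Add(Mul(Add(-6, s), Add(2, Z)), 11) = Add(11, Mul(Add(-6, s), Add(2, Z))))
Function('m')(t, z) = Add(-84, Mul(206, t)) (Function('m')(t, z) = Add(Mul(206, t), Add(-1, Mul(-6, -21), Mul(2, 11), Mul(-21, 11))) = Add(Mul(206, t), Add(-1, 126, 22, -231)) = Add(Mul(206, t), -84) = Add(-84, Mul(206, t)))
Add(Add(-87879, Function('d')(360)), Function('m')(375, 75)) = Add(Add(-87879, Pow(360, 2)), Add(-84, Mul(206, 375))) = Add(Add(-87879, 129600), Add(-84, 77250)) = Add(41721, 77166) = 118887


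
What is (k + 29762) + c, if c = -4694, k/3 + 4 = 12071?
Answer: 61269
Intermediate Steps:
k = 36201 (k = -12 + 3*12071 = -12 + 36213 = 36201)
(k + 29762) + c = (36201 + 29762) - 4694 = 65963 - 4694 = 61269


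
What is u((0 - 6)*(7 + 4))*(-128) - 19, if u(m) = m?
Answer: 8429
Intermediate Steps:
u((0 - 6)*(7 + 4))*(-128) - 19 = ((0 - 6)*(7 + 4))*(-128) - 19 = -6*11*(-128) - 19 = -66*(-128) - 19 = 8448 - 19 = 8429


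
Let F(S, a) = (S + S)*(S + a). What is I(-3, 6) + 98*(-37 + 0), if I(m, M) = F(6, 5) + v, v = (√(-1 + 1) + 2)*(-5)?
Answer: -3504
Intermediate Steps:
F(S, a) = 2*S*(S + a) (F(S, a) = (2*S)*(S + a) = 2*S*(S + a))
v = -10 (v = (√0 + 2)*(-5) = (0 + 2)*(-5) = 2*(-5) = -10)
I(m, M) = 122 (I(m, M) = 2*6*(6 + 5) - 10 = 2*6*11 - 10 = 132 - 10 = 122)
I(-3, 6) + 98*(-37 + 0) = 122 + 98*(-37 + 0) = 122 + 98*(-37) = 122 - 3626 = -3504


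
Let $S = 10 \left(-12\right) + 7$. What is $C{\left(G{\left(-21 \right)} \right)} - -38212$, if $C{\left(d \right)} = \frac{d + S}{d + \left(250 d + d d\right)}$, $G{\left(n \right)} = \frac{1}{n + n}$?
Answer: $\frac{402992066}{10541} \approx 38231.0$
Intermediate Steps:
$S = -113$ ($S = -120 + 7 = -113$)
$G{\left(n \right)} = \frac{1}{2 n}$
$C{\left(d \right)} = \frac{-113 + d}{d^{2} + 251 d}$ ($C{\left(d \right)} = \frac{d - 113}{d + \left(250 d + d d\right)} = \frac{-113 + d}{d + \left(250 d + d^{2}\right)} = \frac{-113 + d}{d + \left(d^{2} + 250 d\right)} = \frac{-113 + d}{d^{2} + 251 d}$)
$C{\left(G{\left(-21 \right)} \right)} - -38212 = \frac{-113 + \frac{1}{2 \left(-21\right)}}{\frac{1}{2 \left(-21\right)} \left(251 + \frac{1}{2 \left(-21\right)}\right)} - -38212 = \frac{-113 + \frac{1}{2} \left(- \frac{1}{21}\right)}{\frac{1}{2} \left(- \frac{1}{21}\right) \left(251 + \frac{1}{2} \left(- \frac{1}{21}\right)\right)} + 38212 = \frac{-113 - \frac{1}{42}}{\left(- \frac{1}{42}\right) \left(251 - \frac{1}{42}\right)} + 38212 = \left(-42\right) \frac{1}{\frac{10541}{42}} \left(- \frac{4747}{42}\right) + 38212 = \left(-42\right) \frac{42}{10541} \left(- \frac{4747}{42}\right) + 38212 = \frac{199374}{10541} + 38212 = \frac{402992066}{10541}$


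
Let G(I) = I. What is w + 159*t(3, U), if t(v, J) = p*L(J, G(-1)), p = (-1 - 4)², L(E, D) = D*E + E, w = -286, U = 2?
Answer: -286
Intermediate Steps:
L(E, D) = E + D*E
p = 25 (p = (-5)² = 25)
t(v, J) = 0 (t(v, J) = 25*(J*(1 - 1)) = 25*(J*0) = 25*0 = 0)
w + 159*t(3, U) = -286 + 159*0 = -286 + 0 = -286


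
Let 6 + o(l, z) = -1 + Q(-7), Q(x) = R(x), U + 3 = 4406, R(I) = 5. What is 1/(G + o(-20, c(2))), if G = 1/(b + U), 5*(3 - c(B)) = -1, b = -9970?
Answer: -5567/11135 ≈ -0.49996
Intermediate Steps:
U = 4403 (U = -3 + 4406 = 4403)
c(B) = 16/5 (c(B) = 3 - ⅕*(-1) = 3 + ⅕ = 16/5)
Q(x) = 5
o(l, z) = -2 (o(l, z) = -6 + (-1 + 5) = -6 + 4 = -2)
G = -1/5567 (G = 1/(-9970 + 4403) = 1/(-5567) = -1/5567 ≈ -0.00017963)
1/(G + o(-20, c(2))) = 1/(-1/5567 - 2) = 1/(-11135/5567) = -5567/11135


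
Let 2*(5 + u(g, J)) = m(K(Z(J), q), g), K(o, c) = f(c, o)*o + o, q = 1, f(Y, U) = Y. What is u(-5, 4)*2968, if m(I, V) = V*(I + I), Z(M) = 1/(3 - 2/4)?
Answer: -26712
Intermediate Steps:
Z(M) = ⅖ (Z(M) = 1/(3 - 2*¼) = 1/(3 - ½) = 1/(5/2) = ⅖)
K(o, c) = o + c*o (K(o, c) = c*o + o = o + c*o)
m(I, V) = 2*I*V (m(I, V) = V*(2*I) = 2*I*V)
u(g, J) = -5 + 4*g/5 (u(g, J) = -5 + (2*(2*(1 + 1)/5)*g)/2 = -5 + (2*((⅖)*2)*g)/2 = -5 + (2*(⅘)*g)/2 = -5 + (8*g/5)/2 = -5 + 4*g/5)
u(-5, 4)*2968 = (-5 + (⅘)*(-5))*2968 = (-5 - 4)*2968 = -9*2968 = -26712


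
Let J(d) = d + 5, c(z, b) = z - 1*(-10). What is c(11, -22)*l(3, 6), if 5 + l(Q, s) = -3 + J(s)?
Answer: 63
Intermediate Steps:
c(z, b) = 10 + z (c(z, b) = z + 10 = 10 + z)
J(d) = 5 + d
l(Q, s) = -3 + s (l(Q, s) = -5 + (-3 + (5 + s)) = -5 + (2 + s) = -3 + s)
c(11, -22)*l(3, 6) = (10 + 11)*(-3 + 6) = 21*3 = 63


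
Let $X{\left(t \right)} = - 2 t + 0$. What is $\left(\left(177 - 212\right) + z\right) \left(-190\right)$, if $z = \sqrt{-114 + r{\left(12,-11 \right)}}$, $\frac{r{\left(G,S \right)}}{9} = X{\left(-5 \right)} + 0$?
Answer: $6650 - 380 i \sqrt{6} \approx 6650.0 - 930.81 i$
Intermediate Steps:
$X{\left(t \right)} = - 2 t$
$r{\left(G,S \right)} = 90$ ($r{\left(G,S \right)} = 9 \left(\left(-2\right) \left(-5\right) + 0\right) = 9 \left(10 + 0\right) = 9 \cdot 10 = 90$)
$z = 2 i \sqrt{6}$ ($z = \sqrt{-114 + 90} = \sqrt{-24} = 2 i \sqrt{6} \approx 4.899 i$)
$\left(\left(177 - 212\right) + z\right) \left(-190\right) = \left(\left(177 - 212\right) + 2 i \sqrt{6}\right) \left(-190\right) = \left(-35 + 2 i \sqrt{6}\right) \left(-190\right) = 6650 - 380 i \sqrt{6}$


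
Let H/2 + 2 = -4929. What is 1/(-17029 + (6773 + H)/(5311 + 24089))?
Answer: -29400/500655689 ≈ -5.8723e-5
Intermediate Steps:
H = -9862 (H = -4 + 2*(-4929) = -4 - 9858 = -9862)
1/(-17029 + (6773 + H)/(5311 + 24089)) = 1/(-17029 + (6773 - 9862)/(5311 + 24089)) = 1/(-17029 - 3089/29400) = 1/(-500655689/29400) = -29400/500655689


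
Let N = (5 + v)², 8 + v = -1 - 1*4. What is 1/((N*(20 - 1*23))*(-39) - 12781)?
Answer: -1/5293 ≈ -0.00018893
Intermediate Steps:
v = -13 (v = -8 + (-1 - 1*4) = -8 + (-1 - 4) = -8 - 5 = -13)
N = 64 (N = (5 - 13)² = (-8)² = 64)
1/((N*(20 - 1*23))*(-39) - 12781) = 1/((64*(20 - 1*23))*(-39) - 12781) = 1/((64*(20 - 23))*(-39) - 12781) = 1/((64*(-3))*(-39) - 12781) = 1/(-192*(-39) - 12781) = 1/(7488 - 12781) = 1/(-5293) = -1/5293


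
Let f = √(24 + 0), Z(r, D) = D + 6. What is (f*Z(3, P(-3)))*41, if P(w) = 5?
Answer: 902*√6 ≈ 2209.4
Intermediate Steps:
Z(r, D) = 6 + D
f = 2*√6 (f = √24 = 2*√6 ≈ 4.8990)
(f*Z(3, P(-3)))*41 = ((2*√6)*(6 + 5))*41 = ((2*√6)*11)*41 = (22*√6)*41 = 902*√6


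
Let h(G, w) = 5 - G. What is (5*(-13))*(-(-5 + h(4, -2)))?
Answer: -260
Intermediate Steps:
(5*(-13))*(-(-5 + h(4, -2))) = (5*(-13))*(-(-5 + (5 - 1*4))) = -(-65)*(-5 + (5 - 4)) = -(-65)*(-5 + 1) = -(-65)*(-4) = -65*4 = -260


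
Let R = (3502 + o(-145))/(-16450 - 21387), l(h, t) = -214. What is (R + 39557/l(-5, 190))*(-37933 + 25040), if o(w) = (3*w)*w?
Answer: 19480880602491/8097118 ≈ 2.4059e+6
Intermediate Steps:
o(w) = 3*w**2
R = -66577/37837 (R = (3502 + 3*(-145)**2)/(-16450 - 21387) = (3502 + 3*21025)/(-37837) = (3502 + 63075)*(-1/37837) = 66577*(-1/37837) = -66577/37837 ≈ -1.7596)
(R + 39557/l(-5, 190))*(-37933 + 25040) = (-66577/37837 + 39557/(-214))*(-37933 + 25040) = (-66577/37837 + 39557*(-1/214))*(-12893) = (-66577/37837 - 39557/214)*(-12893) = -1510965687/8097118*(-12893) = 19480880602491/8097118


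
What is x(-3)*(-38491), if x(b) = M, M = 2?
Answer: -76982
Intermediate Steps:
x(b) = 2
x(-3)*(-38491) = 2*(-38491) = -76982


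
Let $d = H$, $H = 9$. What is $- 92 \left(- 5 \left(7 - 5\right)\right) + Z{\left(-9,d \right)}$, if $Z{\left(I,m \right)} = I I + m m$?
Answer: $1082$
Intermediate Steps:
$d = 9$
$Z{\left(I,m \right)} = I^{2} + m^{2}$
$- 92 \left(- 5 \left(7 - 5\right)\right) + Z{\left(-9,d \right)} = - 92 \left(- 5 \left(7 - 5\right)\right) + \left(\left(-9\right)^{2} + 9^{2}\right) = - 92 \left(\left(-5\right) 2\right) + \left(81 + 81\right) = \left(-92\right) \left(-10\right) + 162 = 920 + 162 = 1082$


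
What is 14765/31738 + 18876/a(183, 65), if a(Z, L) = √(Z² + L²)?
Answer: 14765/31738 + 9438*√37714/18857 ≈ 97.664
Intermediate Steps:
a(Z, L) = √(L² + Z²)
14765/31738 + 18876/a(183, 65) = 14765/31738 + 18876/(√(65² + 183²)) = 14765*(1/31738) + 18876/(√(4225 + 33489)) = 14765/31738 + 18876/(√37714) = 14765/31738 + 18876*(√37714/37714) = 14765/31738 + 9438*√37714/18857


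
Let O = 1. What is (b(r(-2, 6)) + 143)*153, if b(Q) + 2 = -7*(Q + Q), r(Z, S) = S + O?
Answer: 6579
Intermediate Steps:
r(Z, S) = 1 + S (r(Z, S) = S + 1 = 1 + S)
b(Q) = -2 - 14*Q (b(Q) = -2 - 7*(Q + Q) = -2 - 14*Q)
(b(r(-2, 6)) + 143)*153 = ((-2 - 14*(1 + 6)) + 143)*153 = ((-2 - 14*7) + 143)*153 = ((-2 - 98) + 143)*153 = (-100 + 143)*153 = 43*153 = 6579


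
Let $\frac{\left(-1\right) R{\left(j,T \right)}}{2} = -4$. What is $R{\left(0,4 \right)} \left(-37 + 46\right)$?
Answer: $72$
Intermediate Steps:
$R{\left(j,T \right)} = 8$ ($R{\left(j,T \right)} = \left(-2\right) \left(-4\right) = 8$)
$R{\left(0,4 \right)} \left(-37 + 46\right) = 8 \left(-37 + 46\right) = 8 \cdot 9 = 72$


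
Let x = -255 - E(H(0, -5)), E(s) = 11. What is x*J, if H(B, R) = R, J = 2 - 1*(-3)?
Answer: -1330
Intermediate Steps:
J = 5 (J = 2 + 3 = 5)
x = -266 (x = -255 - 1*11 = -255 - 11 = -266)
x*J = -266*5 = -1330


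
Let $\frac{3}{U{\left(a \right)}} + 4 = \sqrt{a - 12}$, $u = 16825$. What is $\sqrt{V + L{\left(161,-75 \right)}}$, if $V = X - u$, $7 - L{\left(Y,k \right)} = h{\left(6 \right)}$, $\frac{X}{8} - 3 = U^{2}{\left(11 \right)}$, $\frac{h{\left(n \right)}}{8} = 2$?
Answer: $\frac{\sqrt{-4857010 + 576 i}}{17} \approx 0.007687 + 129.64 i$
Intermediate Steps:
$h{\left(n \right)} = 16$ ($h{\left(n \right)} = 8 \cdot 2 = 16$)
$U{\left(a \right)} = \frac{3}{-4 + \sqrt{-12 + a}}$ ($U{\left(a \right)} = \frac{3}{-4 + \sqrt{a - 12}} = \frac{3}{-4 + \sqrt{-12 + a}}$)
$X = 24 + \frac{72 \left(-4 - i\right)^{2}}{289}$ ($X = 24 + 8 \left(\frac{3}{-4 + \sqrt{-12 + 11}}\right)^{2} = 24 + 8 \left(\frac{3}{-4 + \sqrt{-1}}\right)^{2} = 24 + 8 \left(\frac{3}{-4 + i}\right)^{2} = 24 + 8 \left(3 \frac{-4 - i}{17}\right)^{2} = 24 + 8 \left(\frac{3 \left(-4 - i\right)}{17}\right)^{2} = 24 + 8 \frac{9 \left(-4 - i\right)^{2}}{289} = 24 + \frac{72 \left(-4 - i\right)^{2}}{289} \approx 27.737 + 1.9931 i$)
$L{\left(Y,k \right)} = -9$ ($L{\left(Y,k \right)} = 7 - 16 = -9$)
$V = - \frac{4854409}{289} + \frac{576 i}{289}$ ($V = \left(\frac{8016}{289} + \frac{576 i}{289}\right) - 16825 = - \frac{4854409}{289} + \frac{576 i}{289} \approx -16797.0 + 1.9931 i$)
$\sqrt{V + L{\left(161,-75 \right)}} = \sqrt{\left(- \frac{4854409}{289} + \frac{576 i}{289}\right) - 9} = \sqrt{- \frac{4857010}{289} + \frac{576 i}{289}}$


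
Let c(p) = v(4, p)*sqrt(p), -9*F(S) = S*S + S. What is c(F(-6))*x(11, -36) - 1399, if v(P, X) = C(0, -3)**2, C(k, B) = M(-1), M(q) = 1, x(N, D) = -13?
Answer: -1399 - 13*I*sqrt(30)/3 ≈ -1399.0 - 23.735*I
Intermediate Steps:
C(k, B) = 1
v(P, X) = 1 (v(P, X) = 1**2 = 1)
F(S) = -S/9 - S**2/9 (F(S) = -(S*S + S)/9 = -(S**2 + S)/9 = -(S + S**2)/9 = -S/9 - S**2/9)
c(p) = sqrt(p) (c(p) = 1*sqrt(p) = sqrt(p))
c(F(-6))*x(11, -36) - 1399 = sqrt(-1/9*(-6)*(1 - 6))*(-13) - 1399 = sqrt(-1/9*(-6)*(-5))*(-13) - 1399 = sqrt(-10/3)*(-13) - 1399 = (I*sqrt(30)/3)*(-13) - 1399 = -13*I*sqrt(30)/3 - 1399 = -1399 - 13*I*sqrt(30)/3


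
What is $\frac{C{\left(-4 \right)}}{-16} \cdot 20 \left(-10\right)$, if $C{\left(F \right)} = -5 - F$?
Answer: $- \frac{25}{2} \approx -12.5$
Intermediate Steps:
$\frac{C{\left(-4 \right)}}{-16} \cdot 20 \left(-10\right) = \frac{-5 - -4}{-16} \cdot 20 \left(-10\right) = \left(-5 + 4\right) \left(- \frac{1}{16}\right) 20 \left(-10\right) = \left(-1\right) \left(- \frac{1}{16}\right) 20 \left(-10\right) = \frac{1}{16} \cdot 20 \left(-10\right) = \frac{5}{4} \left(-10\right) = - \frac{25}{2}$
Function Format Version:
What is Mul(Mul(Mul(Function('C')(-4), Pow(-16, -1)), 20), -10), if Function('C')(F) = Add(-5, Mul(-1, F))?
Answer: Rational(-25, 2) ≈ -12.500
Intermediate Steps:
Mul(Mul(Mul(Function('C')(-4), Pow(-16, -1)), 20), -10) = Mul(Mul(Mul(Add(-5, Mul(-1, -4)), Pow(-16, -1)), 20), -10) = Mul(Mul(Mul(Add(-5, 4), Rational(-1, 16)), 20), -10) = Mul(Mul(Mul(-1, Rational(-1, 16)), 20), -10) = Mul(Mul(Rational(1, 16), 20), -10) = Mul(Rational(5, 4), -10) = Rational(-25, 2)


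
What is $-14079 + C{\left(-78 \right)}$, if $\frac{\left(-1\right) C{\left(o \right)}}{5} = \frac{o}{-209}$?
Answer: $- \frac{2942901}{209} \approx -14081.0$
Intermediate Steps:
$C{\left(o \right)} = \frac{5 o}{209}$ ($C{\left(o \right)} = - 5 \frac{o}{-209} = - 5 o \left(- \frac{1}{209}\right) = - 5 \left(- \frac{o}{209}\right) = \frac{5 o}{209}$)
$-14079 + C{\left(-78 \right)} = -14079 + \frac{5}{209} \left(-78\right) = -14079 - \frac{390}{209} = - \frac{2942901}{209}$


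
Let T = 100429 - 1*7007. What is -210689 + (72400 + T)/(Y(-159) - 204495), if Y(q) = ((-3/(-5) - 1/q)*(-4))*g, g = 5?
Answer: -6850923255835/32516633 ≈ -2.1069e+5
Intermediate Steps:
T = 93422 (T = 100429 - 7007 = 93422)
Y(q) = -12 + 20/q (Y(q) = ((-3/(-5) - 1/q)*(-4))*5 = ((-3*(-1/5) - 1/q)*(-4))*5 = ((3/5 - 1/q)*(-4))*5 = (-12/5 + 4/q)*5 = -12 + 20/q)
-210689 + (72400 + T)/(Y(-159) - 204495) = -210689 + (72400 + 93422)/((-12 + 20/(-159)) - 204495) = -210689 + 165822/((-12 + 20*(-1/159)) - 204495) = -210689 + 165822/((-12 - 20/159) - 204495) = -210689 + 165822/(-1928/159 - 204495) = -210689 + 165822/(-32516633/159) = -210689 + 165822*(-159/32516633) = -210689 - 26365698/32516633 = -6850923255835/32516633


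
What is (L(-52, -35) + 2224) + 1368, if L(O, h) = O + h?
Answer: 3505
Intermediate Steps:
(L(-52, -35) + 2224) + 1368 = ((-52 - 35) + 2224) + 1368 = (-87 + 2224) + 1368 = 2137 + 1368 = 3505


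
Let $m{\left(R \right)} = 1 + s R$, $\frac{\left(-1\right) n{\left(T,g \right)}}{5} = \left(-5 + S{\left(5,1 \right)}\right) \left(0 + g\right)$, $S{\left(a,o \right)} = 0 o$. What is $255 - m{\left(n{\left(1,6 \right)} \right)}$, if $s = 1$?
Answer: $104$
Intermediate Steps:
$S{\left(a,o \right)} = 0$
$n{\left(T,g \right)} = 25 g$ ($n{\left(T,g \right)} = - 5 \left(-5 + 0\right) \left(0 + g\right) = - 5 \left(- 5 g\right) = 25 g$)
$m{\left(R \right)} = 1 + R$ ($m{\left(R \right)} = 1 + 1 R = 1 + R$)
$255 - m{\left(n{\left(1,6 \right)} \right)} = 255 - \left(1 + 25 \cdot 6\right) = 255 - \left(1 + 150\right) = 255 - 151 = 104$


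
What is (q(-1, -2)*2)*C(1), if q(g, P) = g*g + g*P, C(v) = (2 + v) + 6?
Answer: 54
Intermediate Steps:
C(v) = 8 + v
q(g, P) = g² + P*g
(q(-1, -2)*2)*C(1) = (-(-2 - 1)*2)*(8 + 1) = (-1*(-3)*2)*9 = (3*2)*9 = 6*9 = 54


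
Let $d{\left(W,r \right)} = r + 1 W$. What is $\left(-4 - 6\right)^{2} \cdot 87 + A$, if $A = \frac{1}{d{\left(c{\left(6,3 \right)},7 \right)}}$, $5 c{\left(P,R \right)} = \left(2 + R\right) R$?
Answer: $\frac{87001}{10} \approx 8700.1$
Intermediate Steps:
$c{\left(P,R \right)} = \frac{R \left(2 + R\right)}{5}$ ($c{\left(P,R \right)} = \frac{\left(2 + R\right) R}{5} = \frac{R \left(2 + R\right)}{5}$)
$d{\left(W,r \right)} = W + r$ ($d{\left(W,r \right)} = r + W = W + r$)
$A = \frac{1}{10}$ ($A = \frac{1}{\frac{1}{5} \cdot 3 \left(2 + 3\right) + 7} = \frac{1}{\frac{1}{5} \cdot 3 \cdot 5 + 7} = \frac{1}{3 + 7} = \frac{1}{10} \approx 0.1$)
$\left(-4 - 6\right)^{2} \cdot 87 + A = \left(-4 - 6\right)^{2} \cdot 87 + \frac{1}{10} = \left(-10\right)^{2} \cdot 87 + \frac{1}{10} = 100 \cdot 87 + \frac{1}{10} = 8700 + \frac{1}{10} = \frac{87001}{10}$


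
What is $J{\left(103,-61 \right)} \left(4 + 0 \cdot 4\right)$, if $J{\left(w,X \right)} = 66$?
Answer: $264$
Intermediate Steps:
$J{\left(103,-61 \right)} \left(4 + 0 \cdot 4\right) = 66 \left(4 + 0 \cdot 4\right) = 66 \left(4 + 0\right) = 66 \cdot 4 = 264$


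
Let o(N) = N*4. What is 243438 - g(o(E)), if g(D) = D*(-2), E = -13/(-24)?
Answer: 730327/3 ≈ 2.4344e+5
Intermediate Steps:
E = 13/24 (E = -13*(-1/24) = 13/24 ≈ 0.54167)
o(N) = 4*N
g(D) = -2*D
243438 - g(o(E)) = 243438 - (-2)*4*(13/24) = 243438 - (-2)*13/6 = 243438 - 1*(-13/3) = 243438 + 13/3 = 730327/3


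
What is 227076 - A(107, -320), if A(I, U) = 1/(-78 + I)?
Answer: 6585203/29 ≈ 2.2708e+5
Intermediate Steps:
227076 - A(107, -320) = 227076 - 1/(-78 + 107) = 227076 - 1/29 = 6585203/29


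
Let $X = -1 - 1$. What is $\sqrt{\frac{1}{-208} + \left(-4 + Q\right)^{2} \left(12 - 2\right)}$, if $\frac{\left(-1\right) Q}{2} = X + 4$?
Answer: $\frac{3 \sqrt{192283}}{52} \approx 25.298$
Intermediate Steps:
$X = -2$ ($X = -1 - 1 = -2$)
$Q = -4$ ($Q = - 2 \left(-2 + 4\right) = \left(-2\right) 2 = -4$)
$\sqrt{\frac{1}{-208} + \left(-4 + Q\right)^{2} \left(12 - 2\right)} = \sqrt{\frac{1}{-208} + \left(-4 - 4\right)^{2} \left(12 - 2\right)} = \sqrt{- \frac{1}{208} + \left(-8\right)^{2} \cdot 10} = \sqrt{- \frac{1}{208} + 64 \cdot 10} = \sqrt{- \frac{1}{208} + 640} = \sqrt{\frac{133119}{208}} = \frac{3 \sqrt{192283}}{52}$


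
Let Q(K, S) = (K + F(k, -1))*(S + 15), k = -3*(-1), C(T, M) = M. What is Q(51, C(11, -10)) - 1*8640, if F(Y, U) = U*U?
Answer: -8380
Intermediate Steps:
k = 3
F(Y, U) = U²
Q(K, S) = (1 + K)*(15 + S) (Q(K, S) = (K + (-1)²)*(S + 15) = (K + 1)*(15 + S) = (1 + K)*(15 + S))
Q(51, C(11, -10)) - 1*8640 = (15 - 10 + 15*51 + 51*(-10)) - 1*8640 = (15 - 10 + 765 - 510) - 8640 = 260 - 8640 = -8380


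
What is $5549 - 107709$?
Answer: $-102160$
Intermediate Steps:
$5549 - 107709 = -102160$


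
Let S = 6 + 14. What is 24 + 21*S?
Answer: 444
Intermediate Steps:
S = 20
24 + 21*S = 24 + 21*20 = 24 + 420 = 444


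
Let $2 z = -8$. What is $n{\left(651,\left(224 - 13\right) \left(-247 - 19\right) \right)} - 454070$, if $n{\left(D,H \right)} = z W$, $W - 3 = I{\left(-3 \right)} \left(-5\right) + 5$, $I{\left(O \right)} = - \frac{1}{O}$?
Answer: $- \frac{1362286}{3} \approx -4.541 \cdot 10^{5}$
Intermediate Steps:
$z = -4$ ($z = \frac{1}{2} \left(-8\right) = -4$)
$W = \frac{19}{3}$ ($W = 3 + \left(- \frac{1}{-3} \left(-5\right) + 5\right) = 3 + \left(\left(-1\right) \left(- \frac{1}{3}\right) \left(-5\right) + 5\right) = 3 + \left(\frac{1}{3} \left(-5\right) + 5\right) = 3 + \left(- \frac{5}{3} + 5\right) = 3 + \frac{10}{3} = \frac{19}{3} \approx 6.3333$)
$n{\left(D,H \right)} = - \frac{76}{3}$ ($n{\left(D,H \right)} = \left(-4\right) \frac{19}{3} = - \frac{76}{3}$)
$n{\left(651,\left(224 - 13\right) \left(-247 - 19\right) \right)} - 454070 = - \frac{76}{3} - 454070 = - \frac{1362286}{3}$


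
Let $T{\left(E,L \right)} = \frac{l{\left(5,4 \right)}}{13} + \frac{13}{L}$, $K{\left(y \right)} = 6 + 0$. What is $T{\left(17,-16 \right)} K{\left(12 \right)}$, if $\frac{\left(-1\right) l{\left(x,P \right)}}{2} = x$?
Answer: $- \frac{987}{104} \approx -9.4904$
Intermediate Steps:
$K{\left(y \right)} = 6$
$l{\left(x,P \right)} = - 2 x$
$T{\left(E,L \right)} = - \frac{10}{13} + \frac{13}{L}$ ($T{\left(E,L \right)} = \frac{\left(-2\right) 5}{13} + \frac{13}{L} = \left(-10\right) \frac{1}{13} + \frac{13}{L} = - \frac{10}{13} + \frac{13}{L}$)
$T{\left(17,-16 \right)} K{\left(12 \right)} = \left(- \frac{10}{13} + \frac{13}{-16}\right) 6 = \left(- \frac{10}{13} + 13 \left(- \frac{1}{16}\right)\right) 6 = \left(- \frac{10}{13} - \frac{13}{16}\right) 6 = \left(- \frac{329}{208}\right) 6 = - \frac{987}{104}$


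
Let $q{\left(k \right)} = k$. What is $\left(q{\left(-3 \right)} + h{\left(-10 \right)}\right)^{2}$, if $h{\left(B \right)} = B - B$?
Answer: $9$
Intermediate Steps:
$h{\left(B \right)} = 0$
$\left(q{\left(-3 \right)} + h{\left(-10 \right)}\right)^{2} = \left(-3 + 0\right)^{2} = \left(-3\right)^{2} = 9$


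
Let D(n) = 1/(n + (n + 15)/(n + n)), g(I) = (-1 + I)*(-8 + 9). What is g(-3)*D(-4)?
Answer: 32/43 ≈ 0.74419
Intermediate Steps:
g(I) = -1 + I (g(I) = (-1 + I)*1 = -1 + I)
D(n) = 1/(n + (15 + n)/(2*n)) (D(n) = 1/(n + (15 + n)/((2*n))) = 1/(n + (15 + n)*(1/(2*n))) = 1/(n + (15 + n)/(2*n)))
g(-3)*D(-4) = (-1 - 3)*(2*(-4)/(15 - 4 + 2*(-4)**2)) = -8*(-4)/(15 - 4 + 2*16) = -8*(-4)/(15 - 4 + 32) = -8*(-4)/43 = -4*(-8/43) = 32/43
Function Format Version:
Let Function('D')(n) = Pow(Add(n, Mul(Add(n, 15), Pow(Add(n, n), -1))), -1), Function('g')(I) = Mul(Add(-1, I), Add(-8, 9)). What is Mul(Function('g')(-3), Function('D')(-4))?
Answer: Rational(32, 43) ≈ 0.74419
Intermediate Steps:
Function('g')(I) = Add(-1, I) (Function('g')(I) = Mul(Add(-1, I), 1) = Add(-1, I))
Function('D')(n) = Pow(Add(n, Mul(Rational(1, 2), Pow(n, -1), Add(15, n))), -1) (Function('D')(n) = Pow(Add(n, Mul(Add(15, n), Pow(Mul(2, n), -1))), -1) = Pow(Add(n, Mul(Add(15, n), Mul(Rational(1, 2), Pow(n, -1)))), -1) = Pow(Add(n, Mul(Rational(1, 2), Pow(n, -1), Add(15, n))), -1))
Mul(Function('g')(-3), Function('D')(-4)) = Mul(Add(-1, -3), Mul(2, -4, Pow(Add(15, -4, Mul(2, Pow(-4, 2))), -1))) = Mul(-4, Mul(2, -4, Pow(Add(15, -4, Mul(2, 16)), -1))) = Mul(-4, Mul(2, -4, Pow(Add(15, -4, 32), -1))) = Mul(-4, Mul(2, -4, Pow(43, -1))) = Mul(-4, Mul(2, -4, Rational(1, 43))) = Mul(-4, Rational(-8, 43)) = Rational(32, 43)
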